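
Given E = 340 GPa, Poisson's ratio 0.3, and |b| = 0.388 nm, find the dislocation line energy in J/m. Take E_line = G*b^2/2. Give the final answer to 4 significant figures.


Step 1: G = E / (2*(1+nu))
G = 340 / (2*(1+0.3)) = 130.769 GPa = 1.30769e+11 Pa
Step 2: E_line = G*b^2/2
b = 0.388 nm = 3.88e-10 m
E_line = 0.5 * 1.30769e+11 * (3.88e-10)^2 = 9.843e-09 J/m


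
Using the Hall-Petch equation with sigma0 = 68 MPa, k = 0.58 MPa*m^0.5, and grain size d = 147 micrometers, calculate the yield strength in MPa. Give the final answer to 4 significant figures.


sigma_y = sigma0 + k / sqrt(d)
d = 147 um = 1.47e-04 m
sigma_y = 68 + 0.58 / sqrt(1.47e-04)
sigma_y = 115.8 MPa


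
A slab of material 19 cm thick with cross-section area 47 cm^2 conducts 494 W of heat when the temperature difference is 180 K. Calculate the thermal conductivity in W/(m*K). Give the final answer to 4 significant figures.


k = Q*L / (A*dT)
L = 0.19 m, A = 4.7e-03 m^2
k = 494 * 0.19 / (4.7e-03 * 180)
k = 110.9 W/(m*K)


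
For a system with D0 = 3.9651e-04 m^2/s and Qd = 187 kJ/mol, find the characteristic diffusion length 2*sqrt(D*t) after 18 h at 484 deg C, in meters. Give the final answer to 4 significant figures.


Step 1: D = D0 * exp(-Qd/(R*T))
T = 757.15 K
D = 3.9651e-04 * exp(-187e3 / (8.314 * 757.15)) = 4.97668e-17 m^2/s
Step 2: L = 2*sqrt(D*t)
t = 18 h = 64800 s
L = 2*sqrt(4.97668e-17 * 64800) = 3.592e-06 m


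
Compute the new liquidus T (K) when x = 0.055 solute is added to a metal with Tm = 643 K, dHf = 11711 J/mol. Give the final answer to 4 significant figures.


dT = R*Tm^2*x / dHf
dT = 8.314 * 643^2 * 0.055 / 11711
dT = 16.1436 K
T_new = 643 - 16.1436 = 626.9 K


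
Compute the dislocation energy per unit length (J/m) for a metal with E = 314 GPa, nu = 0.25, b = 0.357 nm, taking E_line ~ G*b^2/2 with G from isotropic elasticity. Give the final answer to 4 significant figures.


Step 1: G = E / (2*(1+nu))
G = 314 / (2*(1+0.25)) = 125.6 GPa = 1.256e+11 Pa
Step 2: E_line = G*b^2/2
b = 0.357 nm = 3.57e-10 m
E_line = 0.5 * 1.256e+11 * (3.57e-10)^2 = 8.004e-09 J/m


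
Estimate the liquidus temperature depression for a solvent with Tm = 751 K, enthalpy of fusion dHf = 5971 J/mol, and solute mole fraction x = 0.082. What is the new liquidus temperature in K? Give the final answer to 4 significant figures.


dT = R*Tm^2*x / dHf
dT = 8.314 * 751^2 * 0.082 / 5971
dT = 64.3957 K
T_new = 751 - 64.3957 = 686.6 K


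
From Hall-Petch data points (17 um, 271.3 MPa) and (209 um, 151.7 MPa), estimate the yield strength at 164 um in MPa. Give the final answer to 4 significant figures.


sigma_y = sigma0 + k / sqrt(d)
1/sqrt(d1) = 1/sqrt(1.7e-05) = 242.536;  1/sqrt(d2) = 69.1714
k = (sigma1 - sigma2) / (1/sqrt(d1) - 1/sqrt(d2)) = (271.3 - 151.7) / (242.536 - 69.1714) = 0.689877 MPa*m^0.5
sigma0 = sigma1 - k/sqrt(d1) = 271.3 - 0.689877*242.536 = 103.98 MPa
sigma_y(d3) = 103.98 + 0.689877 / sqrt(1.64e-04) = 157.9 MPa


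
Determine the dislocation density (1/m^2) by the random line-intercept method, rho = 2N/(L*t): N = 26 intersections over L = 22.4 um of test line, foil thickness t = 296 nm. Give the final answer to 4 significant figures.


rho = 2N / (L * t)
L = 22.4 um = 2.24e-05 m, t = 296 nm = 2.96e-07 m
rho = 2 * 26 / (2.24e-05 * 2.96e-07)
rho = 7.843e+12 1/m^2


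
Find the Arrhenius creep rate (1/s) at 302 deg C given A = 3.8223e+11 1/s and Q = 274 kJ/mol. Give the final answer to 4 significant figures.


rate = A * exp(-Q / (R*T))
T = 302 + 273.15 = 575.15 K
rate = 3.8223e+11 * exp(-274e3 / (8.314 * 575.15))
rate = 4.977e-14 1/s


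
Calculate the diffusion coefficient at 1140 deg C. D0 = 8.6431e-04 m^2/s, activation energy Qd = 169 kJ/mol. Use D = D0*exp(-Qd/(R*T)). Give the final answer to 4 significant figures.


D = D0 * exp(-Qd / (R*T))
T = 1413.15 K
D = 8.6431e-04 * exp(-169e3 / (8.314 * 1413.15))
D = 4.894e-10 m^2/s


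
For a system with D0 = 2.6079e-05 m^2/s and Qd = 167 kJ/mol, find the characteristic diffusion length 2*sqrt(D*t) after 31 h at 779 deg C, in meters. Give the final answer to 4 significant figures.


Step 1: D = D0 * exp(-Qd/(R*T))
T = 1052.15 K
D = 2.6079e-05 * exp(-167e3 / (8.314 * 1052.15)) = 1.33405e-13 m^2/s
Step 2: L = 2*sqrt(D*t)
t = 31 h = 111600 s
L = 2*sqrt(1.33405e-13 * 111600) = 2.44e-04 m


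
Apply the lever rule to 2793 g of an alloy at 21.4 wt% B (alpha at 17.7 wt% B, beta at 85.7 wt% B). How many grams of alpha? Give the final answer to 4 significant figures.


f_alpha = (C_beta - C0) / (C_beta - C_alpha)
f_alpha = (85.7 - 21.4) / (85.7 - 17.7) = 0.945588
m_alpha = f_alpha * m_total = 0.945588 * 2793 = 2641 g


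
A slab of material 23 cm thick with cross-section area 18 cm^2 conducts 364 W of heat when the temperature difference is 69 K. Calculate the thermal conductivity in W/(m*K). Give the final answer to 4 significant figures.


k = Q*L / (A*dT)
L = 0.23 m, A = 1.8e-03 m^2
k = 364 * 0.23 / (1.8e-03 * 69)
k = 674.1 W/(m*K)


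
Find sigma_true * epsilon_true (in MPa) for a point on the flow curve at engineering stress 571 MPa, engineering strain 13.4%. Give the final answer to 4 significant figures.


sigma_true = sigma_eng * (1 + epsilon_eng)
sigma_true = 571 * (1 + 0.134) = 647.514 MPa
epsilon_true = ln(1 + epsilon_eng)
epsilon_true = ln(1 + 0.134) = 0.125751
sigma_true * epsilon_true = 647.514 * 0.125751 = 81.43 MPa


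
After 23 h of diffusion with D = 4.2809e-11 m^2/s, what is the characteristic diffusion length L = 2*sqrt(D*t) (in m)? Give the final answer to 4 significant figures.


t = 23 hr = 82800 s
Diffusion length = 2*sqrt(D*t)
= 2*sqrt(4.2809e-11 * 82800)
= 3.765e-03 m


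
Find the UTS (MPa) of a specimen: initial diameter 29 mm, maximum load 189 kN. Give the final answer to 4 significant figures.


A0 = pi*(d/2)^2 = pi*(29/2)^2 = 660.52 mm^2
UTS = F_max / A0 = 189*1000 / 660.52
UTS = 286.1 MPa


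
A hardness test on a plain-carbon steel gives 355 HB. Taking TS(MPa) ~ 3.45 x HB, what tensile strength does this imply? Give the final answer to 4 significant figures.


TS (MPa) = 3.45 * HB
TS = 3.45 * 355
TS = 1225 MPa


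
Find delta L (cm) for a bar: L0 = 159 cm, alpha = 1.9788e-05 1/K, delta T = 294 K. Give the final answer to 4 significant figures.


dL = L0 * alpha * dT
dL = 159 * 1.9788e-05 * 294
dL = 0.925 cm


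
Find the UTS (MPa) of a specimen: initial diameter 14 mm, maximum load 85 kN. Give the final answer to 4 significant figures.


A0 = pi*(d/2)^2 = pi*(14/2)^2 = 153.938 mm^2
UTS = F_max / A0 = 85*1000 / 153.938
UTS = 552.2 MPa


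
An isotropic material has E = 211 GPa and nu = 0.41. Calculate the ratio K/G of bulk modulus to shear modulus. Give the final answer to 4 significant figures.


G = E / (2*(1+nu))
G = 211 / (2*(1+0.41)) = 74.8227 GPa
K = E / (3*(1-2*nu))
K = 211 / (3*(1-2*0.41)) = 390.741 GPa
K/G = 390.741 / 74.8227 = 5.222


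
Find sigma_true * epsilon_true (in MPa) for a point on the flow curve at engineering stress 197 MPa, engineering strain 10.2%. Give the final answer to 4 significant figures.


sigma_true = sigma_eng * (1 + epsilon_eng)
sigma_true = 197 * (1 + 0.102) = 217.094 MPa
epsilon_true = ln(1 + epsilon_eng)
epsilon_true = ln(1 + 0.102) = 0.0971267
sigma_true * epsilon_true = 217.094 * 0.0971267 = 21.09 MPa


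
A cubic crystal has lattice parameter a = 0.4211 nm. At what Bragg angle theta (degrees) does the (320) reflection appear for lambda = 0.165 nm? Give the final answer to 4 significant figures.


d = a / sqrt(h^2+k^2+l^2)
d = 0.4211 / sqrt(13) = 0.116792 nm
lambda = 2*d*sin(theta)  =>  sin(theta) = lambda / (2*d)
sin(theta) = 0.165 / (2 * 0.116792) = 0.706383
theta = 44.94 deg


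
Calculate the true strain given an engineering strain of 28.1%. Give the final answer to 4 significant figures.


epsilon_true = ln(1 + epsilon_eng)
epsilon_true = ln(1 + 0.281)
epsilon_true = 0.2476


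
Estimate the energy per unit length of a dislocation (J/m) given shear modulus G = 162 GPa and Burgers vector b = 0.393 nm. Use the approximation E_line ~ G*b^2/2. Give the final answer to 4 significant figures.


E = G*b^2/2
b = 0.393 nm = 3.93e-10 m
G = 162 GPa = 1.62e+11 Pa
E = 0.5 * 1.62e+11 * (3.93e-10)^2
E = 1.251e-08 J/m


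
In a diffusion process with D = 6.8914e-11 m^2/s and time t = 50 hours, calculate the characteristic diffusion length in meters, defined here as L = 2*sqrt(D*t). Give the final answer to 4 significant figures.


t = 50 hr = 180000 s
Diffusion length = 2*sqrt(D*t)
= 2*sqrt(6.8914e-11 * 180000)
= 7.044e-03 m


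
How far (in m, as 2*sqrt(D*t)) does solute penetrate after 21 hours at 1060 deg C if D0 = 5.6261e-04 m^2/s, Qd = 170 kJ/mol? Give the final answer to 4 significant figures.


Step 1: D = D0 * exp(-Qd/(R*T))
T = 1333.15 K
D = 5.6261e-04 * exp(-170e3 / (8.314 * 1333.15)) = 1.22782e-10 m^2/s
Step 2: L = 2*sqrt(D*t)
t = 21 h = 75600 s
L = 2*sqrt(1.22782e-10 * 75600) = 6.093e-03 m


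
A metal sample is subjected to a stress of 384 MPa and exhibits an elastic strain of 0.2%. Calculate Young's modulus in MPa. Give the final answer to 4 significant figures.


E = sigma / epsilon
epsilon = 0.2% = 2e-03
E = 384 / 2e-03
E = 192000 MPa


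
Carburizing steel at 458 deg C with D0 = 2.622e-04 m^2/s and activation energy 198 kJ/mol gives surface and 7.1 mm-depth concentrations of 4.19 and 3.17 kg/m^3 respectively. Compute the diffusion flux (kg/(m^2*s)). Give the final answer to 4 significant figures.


Step 1: D = D0 * exp(-Qd/(R*T))
T = 458 + 273.15 = 731.15 K
D = 2.622e-04 * exp(-198e3 / (8.314 * 731.15)) = 1.8735e-18 m^2/s
Step 2: J = D * (C1 - C2) / dx
J = 1.8735e-18 * (4.19 - 3.17) / 7.1e-03
J = 2.692e-16 kg/(m^2*s)


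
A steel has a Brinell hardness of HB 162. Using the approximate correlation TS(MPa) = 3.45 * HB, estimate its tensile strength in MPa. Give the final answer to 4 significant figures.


TS (MPa) = 3.45 * HB
TS = 3.45 * 162
TS = 558.9 MPa


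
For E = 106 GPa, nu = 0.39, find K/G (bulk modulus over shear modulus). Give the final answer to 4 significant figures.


G = E / (2*(1+nu))
G = 106 / (2*(1+0.39)) = 38.1295 GPa
K = E / (3*(1-2*nu))
K = 106 / (3*(1-2*0.39)) = 160.606 GPa
K/G = 160.606 / 38.1295 = 4.212


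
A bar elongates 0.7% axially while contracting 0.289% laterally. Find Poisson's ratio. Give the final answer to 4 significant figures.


nu = -epsilon_lat / epsilon_axial
Lateral strain is contraction (negative), so using magnitudes:
nu = 0.289 / 0.7
nu = 0.4129


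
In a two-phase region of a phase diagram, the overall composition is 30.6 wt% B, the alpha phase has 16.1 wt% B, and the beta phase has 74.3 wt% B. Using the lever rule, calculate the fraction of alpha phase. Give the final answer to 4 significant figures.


f_alpha = (C_beta - C0) / (C_beta - C_alpha)
f_alpha = (74.3 - 30.6) / (74.3 - 16.1)
f_alpha = 0.7509


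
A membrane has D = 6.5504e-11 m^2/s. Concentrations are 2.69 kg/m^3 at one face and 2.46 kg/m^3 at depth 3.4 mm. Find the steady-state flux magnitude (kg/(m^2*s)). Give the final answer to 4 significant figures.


J = -D * (dC/dx) = D * (C1 - C2) / dx
J = 6.5504e-11 * (2.69 - 2.46) / 3.4e-03
J = 4.431e-09 kg/(m^2*s)


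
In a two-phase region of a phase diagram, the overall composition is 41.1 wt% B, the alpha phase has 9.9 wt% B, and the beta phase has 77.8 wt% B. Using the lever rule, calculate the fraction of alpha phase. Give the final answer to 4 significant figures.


f_alpha = (C_beta - C0) / (C_beta - C_alpha)
f_alpha = (77.8 - 41.1) / (77.8 - 9.9)
f_alpha = 0.5405


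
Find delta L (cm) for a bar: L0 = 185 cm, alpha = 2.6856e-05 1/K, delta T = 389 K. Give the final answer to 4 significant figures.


dL = L0 * alpha * dT
dL = 185 * 2.6856e-05 * 389
dL = 1.933 cm


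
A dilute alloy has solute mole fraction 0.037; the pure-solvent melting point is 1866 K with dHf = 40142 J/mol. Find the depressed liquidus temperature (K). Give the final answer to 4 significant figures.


dT = R*Tm^2*x / dHf
dT = 8.314 * 1866^2 * 0.037 / 40142
dT = 26.6831 K
T_new = 1866 - 26.6831 = 1839 K


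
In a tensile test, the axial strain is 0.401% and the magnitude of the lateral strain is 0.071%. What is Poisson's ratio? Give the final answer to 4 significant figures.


nu = -epsilon_lat / epsilon_axial
Lateral strain is contraction (negative), so using magnitudes:
nu = 0.071 / 0.401
nu = 0.1771


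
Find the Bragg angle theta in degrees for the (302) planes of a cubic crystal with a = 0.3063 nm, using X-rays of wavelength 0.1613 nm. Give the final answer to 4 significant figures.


d = a / sqrt(h^2+k^2+l^2)
d = 0.3063 / sqrt(13) = 0.0849523 nm
lambda = 2*d*sin(theta)  =>  sin(theta) = lambda / (2*d)
sin(theta) = 0.1613 / (2 * 0.0849523) = 0.949356
theta = 71.69 deg


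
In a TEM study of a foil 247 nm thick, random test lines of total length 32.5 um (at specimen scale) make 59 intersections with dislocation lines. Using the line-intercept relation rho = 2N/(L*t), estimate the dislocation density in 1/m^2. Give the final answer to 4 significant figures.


rho = 2N / (L * t)
L = 32.5 um = 3.25e-05 m, t = 247 nm = 2.47e-07 m
rho = 2 * 59 / (3.25e-05 * 2.47e-07)
rho = 1.47e+13 1/m^2


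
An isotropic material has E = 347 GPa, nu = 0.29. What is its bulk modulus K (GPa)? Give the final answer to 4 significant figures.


K = E / (3*(1-2*nu))
K = 347 / (3*(1-2*0.29))
K = 275.4 GPa


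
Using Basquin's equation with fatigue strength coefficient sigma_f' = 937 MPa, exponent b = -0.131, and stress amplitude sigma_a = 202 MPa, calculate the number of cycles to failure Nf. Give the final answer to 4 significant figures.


sigma_a = sigma_f' * (2*Nf)^b
2*Nf = (sigma_a / sigma_f')^(1/b)
2*Nf = (202 / 937)^(1/-0.131)
2*Nf = 122161
Nf = 61080 cycles


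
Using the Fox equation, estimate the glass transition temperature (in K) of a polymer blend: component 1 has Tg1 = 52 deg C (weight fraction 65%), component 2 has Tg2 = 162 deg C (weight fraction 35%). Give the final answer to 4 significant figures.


1/Tg = w1/Tg1 + w2/Tg2 (in Kelvin)
Tg1 = 325.15 K, Tg2 = 435.15 K
1/Tg = 0.65/325.15 + 0.35/435.15
Tg = 356.7 K


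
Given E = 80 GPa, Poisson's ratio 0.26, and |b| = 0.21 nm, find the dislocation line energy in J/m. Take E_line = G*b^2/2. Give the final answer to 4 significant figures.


Step 1: G = E / (2*(1+nu))
G = 80 / (2*(1+0.26)) = 31.746 GPa = 3.1746e+10 Pa
Step 2: E_line = G*b^2/2
b = 0.21 nm = 2.1e-10 m
E_line = 0.5 * 3.1746e+10 * (2.1e-10)^2 = 7e-10 J/m


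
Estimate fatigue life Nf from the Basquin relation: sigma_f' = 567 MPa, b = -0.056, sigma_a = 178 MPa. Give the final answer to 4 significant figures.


sigma_a = sigma_f' * (2*Nf)^b
2*Nf = (sigma_a / sigma_f')^(1/b)
2*Nf = (178 / 567)^(1/-0.056)
2*Nf = 9.66172e+08
Nf = 4.831e+08 cycles


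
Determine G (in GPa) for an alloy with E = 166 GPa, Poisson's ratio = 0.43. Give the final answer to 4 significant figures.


G = E / (2*(1+nu))
G = 166 / (2*(1+0.43))
G = 58.04 GPa


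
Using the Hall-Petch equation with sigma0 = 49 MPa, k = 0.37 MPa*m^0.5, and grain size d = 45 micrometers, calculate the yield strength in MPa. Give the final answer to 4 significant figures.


sigma_y = sigma0 + k / sqrt(d)
d = 45 um = 4.5e-05 m
sigma_y = 49 + 0.37 / sqrt(4.5e-05)
sigma_y = 104.2 MPa


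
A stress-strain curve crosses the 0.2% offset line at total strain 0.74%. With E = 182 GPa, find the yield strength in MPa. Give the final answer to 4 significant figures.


Offset strain = 0.002
Elastic strain at yield = total_strain - offset = 7.4e-03 - 0.002 = 5.4e-03
sigma_y = E * elastic_strain = 182000 * 5.4e-03
sigma_y = 982.8 MPa


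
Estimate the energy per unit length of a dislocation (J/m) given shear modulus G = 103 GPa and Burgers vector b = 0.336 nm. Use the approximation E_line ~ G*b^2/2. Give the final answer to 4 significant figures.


E = G*b^2/2
b = 0.336 nm = 3.36e-10 m
G = 103 GPa = 1.03e+11 Pa
E = 0.5 * 1.03e+11 * (3.36e-10)^2
E = 5.814e-09 J/m


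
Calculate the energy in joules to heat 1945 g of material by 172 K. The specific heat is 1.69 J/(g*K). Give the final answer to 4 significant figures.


Q = m * cp * dT
Q = 1945 * 1.69 * 172
Q = 565400 J


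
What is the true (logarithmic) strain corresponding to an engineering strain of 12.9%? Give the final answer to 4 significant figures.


epsilon_true = ln(1 + epsilon_eng)
epsilon_true = ln(1 + 0.129)
epsilon_true = 0.1213


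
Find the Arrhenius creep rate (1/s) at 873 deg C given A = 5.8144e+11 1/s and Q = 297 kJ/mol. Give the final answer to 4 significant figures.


rate = A * exp(-Q / (R*T))
T = 873 + 273.15 = 1146.15 K
rate = 5.8144e+11 * exp(-297e3 / (8.314 * 1146.15))
rate = 0.01693 1/s


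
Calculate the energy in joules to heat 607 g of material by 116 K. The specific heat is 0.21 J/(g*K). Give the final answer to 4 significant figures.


Q = m * cp * dT
Q = 607 * 0.21 * 116
Q = 14790 J


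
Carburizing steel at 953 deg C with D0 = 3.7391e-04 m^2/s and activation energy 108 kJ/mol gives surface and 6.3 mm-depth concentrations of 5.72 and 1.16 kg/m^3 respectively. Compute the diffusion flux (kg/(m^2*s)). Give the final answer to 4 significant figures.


Step 1: D = D0 * exp(-Qd/(R*T))
T = 953 + 273.15 = 1226.15 K
D = 3.7391e-04 * exp(-108e3 / (8.314 * 1226.15)) = 9.37009e-09 m^2/s
Step 2: J = D * (C1 - C2) / dx
J = 9.37009e-09 * (5.72 - 1.16) / 6.3e-03
J = 6.782e-06 kg/(m^2*s)


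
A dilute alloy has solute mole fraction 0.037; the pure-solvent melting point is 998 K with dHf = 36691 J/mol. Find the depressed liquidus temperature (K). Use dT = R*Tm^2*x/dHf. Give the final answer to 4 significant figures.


dT = R*Tm^2*x / dHf
dT = 8.314 * 998^2 * 0.037 / 36691
dT = 8.35052 K
T_new = 998 - 8.35052 = 989.6 K


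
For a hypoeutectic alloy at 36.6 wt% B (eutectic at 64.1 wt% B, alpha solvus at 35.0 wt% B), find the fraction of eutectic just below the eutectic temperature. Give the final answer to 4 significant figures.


f_primary = (C_e - C0) / (C_e - C_alpha_max)
f_primary = (64.1 - 36.6) / (64.1 - 35.0)
f_primary = 0.945017
f_eutectic = 1 - 0.945017 = 0.05498


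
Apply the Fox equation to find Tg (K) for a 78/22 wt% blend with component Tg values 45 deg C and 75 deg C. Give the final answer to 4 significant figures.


1/Tg = w1/Tg1 + w2/Tg2 (in Kelvin)
Tg1 = 318.15 K, Tg2 = 348.15 K
1/Tg = 0.78/318.15 + 0.22/348.15
Tg = 324.3 K


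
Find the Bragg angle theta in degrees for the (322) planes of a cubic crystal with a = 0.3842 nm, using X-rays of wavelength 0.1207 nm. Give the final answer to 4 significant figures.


d = a / sqrt(h^2+k^2+l^2)
d = 0.3842 / sqrt(17) = 0.0931822 nm
lambda = 2*d*sin(theta)  =>  sin(theta) = lambda / (2*d)
sin(theta) = 0.1207 / (2 * 0.0931822) = 0.647656
theta = 40.37 deg


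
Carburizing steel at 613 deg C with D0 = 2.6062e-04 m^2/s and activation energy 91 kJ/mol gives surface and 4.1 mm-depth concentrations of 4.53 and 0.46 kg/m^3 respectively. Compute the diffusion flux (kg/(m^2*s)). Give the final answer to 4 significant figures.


Step 1: D = D0 * exp(-Qd/(R*T))
T = 613 + 273.15 = 886.15 K
D = 2.6062e-04 * exp(-91e3 / (8.314 * 886.15)) = 1.12659e-09 m^2/s
Step 2: J = D * (C1 - C2) / dx
J = 1.12659e-09 * (4.53 - 0.46) / 4.1e-03
J = 1.118e-06 kg/(m^2*s)


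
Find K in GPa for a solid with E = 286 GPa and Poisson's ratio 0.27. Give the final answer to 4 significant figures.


K = E / (3*(1-2*nu))
K = 286 / (3*(1-2*0.27))
K = 207.2 GPa


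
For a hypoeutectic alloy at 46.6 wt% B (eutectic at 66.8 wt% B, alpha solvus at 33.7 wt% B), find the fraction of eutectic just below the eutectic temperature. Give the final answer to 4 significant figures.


f_primary = (C_e - C0) / (C_e - C_alpha_max)
f_primary = (66.8 - 46.6) / (66.8 - 33.7)
f_primary = 0.610272
f_eutectic = 1 - 0.610272 = 0.3897


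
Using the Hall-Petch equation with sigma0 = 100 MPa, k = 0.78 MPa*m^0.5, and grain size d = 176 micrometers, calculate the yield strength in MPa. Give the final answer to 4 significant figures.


sigma_y = sigma0 + k / sqrt(d)
d = 176 um = 1.76e-04 m
sigma_y = 100 + 0.78 / sqrt(1.76e-04)
sigma_y = 158.8 MPa


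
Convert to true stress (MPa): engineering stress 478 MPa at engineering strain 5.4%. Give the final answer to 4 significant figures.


sigma_true = sigma_eng * (1 + epsilon_eng)
sigma_true = 478 * (1 + 0.054)
sigma_true = 503.8 MPa


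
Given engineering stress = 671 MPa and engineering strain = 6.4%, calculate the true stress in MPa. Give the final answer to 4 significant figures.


sigma_true = sigma_eng * (1 + epsilon_eng)
sigma_true = 671 * (1 + 0.064)
sigma_true = 713.9 MPa


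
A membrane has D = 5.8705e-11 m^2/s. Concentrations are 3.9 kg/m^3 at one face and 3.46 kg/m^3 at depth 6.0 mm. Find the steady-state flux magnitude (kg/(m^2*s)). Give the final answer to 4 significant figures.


J = -D * (dC/dx) = D * (C1 - C2) / dx
J = 5.8705e-11 * (3.9 - 3.46) / 6e-03
J = 4.305e-09 kg/(m^2*s)


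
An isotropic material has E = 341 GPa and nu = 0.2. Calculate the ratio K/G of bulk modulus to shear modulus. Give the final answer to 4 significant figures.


G = E / (2*(1+nu))
G = 341 / (2*(1+0.2)) = 142.083 GPa
K = E / (3*(1-2*nu))
K = 341 / (3*(1-2*0.2)) = 189.444 GPa
K/G = 189.444 / 142.083 = 1.333


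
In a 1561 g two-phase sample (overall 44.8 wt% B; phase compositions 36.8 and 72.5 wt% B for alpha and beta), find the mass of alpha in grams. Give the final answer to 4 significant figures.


f_alpha = (C_beta - C0) / (C_beta - C_alpha)
f_alpha = (72.5 - 44.8) / (72.5 - 36.8) = 0.77591
m_alpha = f_alpha * m_total = 0.77591 * 1561 = 1211 g


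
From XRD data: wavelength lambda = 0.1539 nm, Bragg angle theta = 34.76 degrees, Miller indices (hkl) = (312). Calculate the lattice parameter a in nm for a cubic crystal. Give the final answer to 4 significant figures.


d = lambda / (2*sin(theta))
d = 0.1539 / (2*sin(34.76 deg))
d = 0.134967 nm
a = d * sqrt(h^2+k^2+l^2) = 0.134967 * sqrt(14)
a = 0.505 nm


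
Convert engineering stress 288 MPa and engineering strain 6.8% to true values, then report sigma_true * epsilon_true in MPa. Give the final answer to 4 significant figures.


sigma_true = sigma_eng * (1 + epsilon_eng)
sigma_true = 288 * (1 + 0.068) = 307.584 MPa
epsilon_true = ln(1 + epsilon_eng)
epsilon_true = ln(1 + 0.068) = 0.0657877
sigma_true * epsilon_true = 307.584 * 0.0657877 = 20.24 MPa


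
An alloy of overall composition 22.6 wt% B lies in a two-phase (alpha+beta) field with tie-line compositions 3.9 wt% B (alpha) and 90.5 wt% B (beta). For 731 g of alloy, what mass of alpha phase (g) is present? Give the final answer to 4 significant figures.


f_alpha = (C_beta - C0) / (C_beta - C_alpha)
f_alpha = (90.5 - 22.6) / (90.5 - 3.9) = 0.784065
m_alpha = f_alpha * m_total = 0.784065 * 731 = 573.2 g


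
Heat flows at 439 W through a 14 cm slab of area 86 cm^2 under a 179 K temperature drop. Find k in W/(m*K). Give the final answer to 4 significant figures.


k = Q*L / (A*dT)
L = 0.14 m, A = 8.6e-03 m^2
k = 439 * 0.14 / (8.6e-03 * 179)
k = 39.92 W/(m*K)


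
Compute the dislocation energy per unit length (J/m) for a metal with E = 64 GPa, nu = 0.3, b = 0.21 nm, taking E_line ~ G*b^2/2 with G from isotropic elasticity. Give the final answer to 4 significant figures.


Step 1: G = E / (2*(1+nu))
G = 64 / (2*(1+0.3)) = 24.6154 GPa = 2.46154e+10 Pa
Step 2: E_line = G*b^2/2
b = 0.21 nm = 2.1e-10 m
E_line = 0.5 * 2.46154e+10 * (2.1e-10)^2 = 5.428e-10 J/m


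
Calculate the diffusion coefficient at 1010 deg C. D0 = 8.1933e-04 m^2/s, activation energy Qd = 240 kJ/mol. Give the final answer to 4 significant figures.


D = D0 * exp(-Qd / (R*T))
T = 1283.15 K
D = 8.1933e-04 * exp(-240e3 / (8.314 * 1283.15))
D = 1.39e-13 m^2/s


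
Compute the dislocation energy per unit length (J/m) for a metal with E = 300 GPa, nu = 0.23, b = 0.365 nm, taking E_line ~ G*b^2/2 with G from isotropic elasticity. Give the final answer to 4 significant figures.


Step 1: G = E / (2*(1+nu))
G = 300 / (2*(1+0.23)) = 121.951 GPa = 1.21951e+11 Pa
Step 2: E_line = G*b^2/2
b = 0.365 nm = 3.65e-10 m
E_line = 0.5 * 1.21951e+11 * (3.65e-10)^2 = 8.123e-09 J/m


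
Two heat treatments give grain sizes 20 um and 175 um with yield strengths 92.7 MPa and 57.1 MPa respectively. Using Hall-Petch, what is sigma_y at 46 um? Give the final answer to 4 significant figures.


sigma_y = sigma0 + k / sqrt(d)
1/sqrt(d1) = 1/sqrt(2e-05) = 223.607;  1/sqrt(d2) = 75.5929
k = (sigma1 - sigma2) / (1/sqrt(d1) - 1/sqrt(d2)) = (92.7 - 57.1) / (223.607 - 75.5929) = 0.240518 MPa*m^0.5
sigma0 = sigma1 - k/sqrt(d1) = 92.7 - 0.240518*223.607 = 38.9186 MPa
sigma_y(d3) = 38.9186 + 0.240518 / sqrt(4.6e-05) = 74.38 MPa


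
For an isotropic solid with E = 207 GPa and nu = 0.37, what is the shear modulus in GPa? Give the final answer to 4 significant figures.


G = E / (2*(1+nu))
G = 207 / (2*(1+0.37))
G = 75.55 GPa


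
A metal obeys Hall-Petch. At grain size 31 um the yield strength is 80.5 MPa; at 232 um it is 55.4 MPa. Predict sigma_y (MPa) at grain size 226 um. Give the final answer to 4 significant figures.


sigma_y = sigma0 + k / sqrt(d)
1/sqrt(d1) = 1/sqrt(3.1e-05) = 179.605;  1/sqrt(d2) = 65.6532
k = (sigma1 - sigma2) / (1/sqrt(d1) - 1/sqrt(d2)) = (80.5 - 55.4) / (179.605 - 65.6532) = 0.220268 MPa*m^0.5
sigma0 = sigma1 - k/sqrt(d1) = 80.5 - 0.220268*179.605 = 40.9387 MPa
sigma_y(d3) = 40.9387 + 0.220268 / sqrt(2.26e-04) = 55.59 MPa


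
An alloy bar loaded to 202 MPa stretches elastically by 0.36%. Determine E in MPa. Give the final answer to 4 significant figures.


E = sigma / epsilon
epsilon = 0.36% = 3.6e-03
E = 202 / 3.6e-03
E = 56110 MPa


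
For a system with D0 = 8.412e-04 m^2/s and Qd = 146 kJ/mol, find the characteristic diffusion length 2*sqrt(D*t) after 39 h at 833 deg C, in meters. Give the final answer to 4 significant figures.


Step 1: D = D0 * exp(-Qd/(R*T))
T = 1106.15 K
D = 8.412e-04 * exp(-146e3 / (8.314 * 1106.15)) = 1.0721e-10 m^2/s
Step 2: L = 2*sqrt(D*t)
t = 39 h = 140400 s
L = 2*sqrt(1.0721e-10 * 140400) = 7.759e-03 m


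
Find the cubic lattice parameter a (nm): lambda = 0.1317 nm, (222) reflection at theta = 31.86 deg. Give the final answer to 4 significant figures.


d = lambda / (2*sin(theta))
d = 0.1317 / (2*sin(31.86 deg))
d = 0.124752 nm
a = d * sqrt(h^2+k^2+l^2) = 0.124752 * sqrt(12)
a = 0.4322 nm


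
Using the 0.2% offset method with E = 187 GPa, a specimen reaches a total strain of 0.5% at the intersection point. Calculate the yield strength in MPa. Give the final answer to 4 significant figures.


Offset strain = 0.002
Elastic strain at yield = total_strain - offset = 5e-03 - 0.002 = 3e-03
sigma_y = E * elastic_strain = 187000 * 3e-03
sigma_y = 561 MPa


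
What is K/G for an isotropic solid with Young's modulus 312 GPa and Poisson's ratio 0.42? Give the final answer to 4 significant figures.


G = E / (2*(1+nu))
G = 312 / (2*(1+0.42)) = 109.859 GPa
K = E / (3*(1-2*nu))
K = 312 / (3*(1-2*0.42)) = 650 GPa
K/G = 650 / 109.859 = 5.917


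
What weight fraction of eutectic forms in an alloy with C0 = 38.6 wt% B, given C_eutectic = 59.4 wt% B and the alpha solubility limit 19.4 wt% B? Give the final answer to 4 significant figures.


f_primary = (C_e - C0) / (C_e - C_alpha_max)
f_primary = (59.4 - 38.6) / (59.4 - 19.4)
f_primary = 0.52
f_eutectic = 1 - 0.52 = 0.48


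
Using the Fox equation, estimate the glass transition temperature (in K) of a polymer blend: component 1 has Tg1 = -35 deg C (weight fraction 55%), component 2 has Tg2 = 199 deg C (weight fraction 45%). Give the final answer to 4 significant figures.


1/Tg = w1/Tg1 + w2/Tg2 (in Kelvin)
Tg1 = 238.15 K, Tg2 = 472.15 K
1/Tg = 0.55/238.15 + 0.45/472.15
Tg = 306.5 K


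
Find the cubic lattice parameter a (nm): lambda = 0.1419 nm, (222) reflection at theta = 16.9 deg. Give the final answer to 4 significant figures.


d = lambda / (2*sin(theta))
d = 0.1419 / (2*sin(16.9 deg))
d = 0.244064 nm
a = d * sqrt(h^2+k^2+l^2) = 0.244064 * sqrt(12)
a = 0.8455 nm


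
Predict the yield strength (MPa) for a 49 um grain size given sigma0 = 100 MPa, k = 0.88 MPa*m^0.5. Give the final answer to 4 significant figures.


sigma_y = sigma0 + k / sqrt(d)
d = 49 um = 4.9e-05 m
sigma_y = 100 + 0.88 / sqrt(4.9e-05)
sigma_y = 225.7 MPa


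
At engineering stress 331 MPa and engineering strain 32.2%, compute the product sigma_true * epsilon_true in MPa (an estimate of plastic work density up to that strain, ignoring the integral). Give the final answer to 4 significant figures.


sigma_true = sigma_eng * (1 + epsilon_eng)
sigma_true = 331 * (1 + 0.322) = 437.582 MPa
epsilon_true = ln(1 + epsilon_eng)
epsilon_true = ln(1 + 0.322) = 0.279146
sigma_true * epsilon_true = 437.582 * 0.279146 = 122.1 MPa


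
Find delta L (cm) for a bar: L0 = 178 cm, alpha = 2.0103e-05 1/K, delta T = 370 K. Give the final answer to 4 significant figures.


dL = L0 * alpha * dT
dL = 178 * 2.0103e-05 * 370
dL = 1.324 cm


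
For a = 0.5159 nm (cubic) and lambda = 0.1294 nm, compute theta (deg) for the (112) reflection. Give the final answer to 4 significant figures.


d = a / sqrt(h^2+k^2+l^2)
d = 0.5159 / sqrt(6) = 0.210615 nm
lambda = 2*d*sin(theta)  =>  sin(theta) = lambda / (2*d)
sin(theta) = 0.1294 / (2 * 0.210615) = 0.307195
theta = 17.89 deg


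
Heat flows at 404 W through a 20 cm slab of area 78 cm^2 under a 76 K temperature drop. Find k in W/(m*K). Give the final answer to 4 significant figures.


k = Q*L / (A*dT)
L = 0.2 m, A = 7.8e-03 m^2
k = 404 * 0.2 / (7.8e-03 * 76)
k = 136.3 W/(m*K)


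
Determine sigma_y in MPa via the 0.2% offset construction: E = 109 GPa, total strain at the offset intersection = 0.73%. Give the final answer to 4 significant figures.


Offset strain = 0.002
Elastic strain at yield = total_strain - offset = 7.3e-03 - 0.002 = 5.3e-03
sigma_y = E * elastic_strain = 109000 * 5.3e-03
sigma_y = 577.7 MPa


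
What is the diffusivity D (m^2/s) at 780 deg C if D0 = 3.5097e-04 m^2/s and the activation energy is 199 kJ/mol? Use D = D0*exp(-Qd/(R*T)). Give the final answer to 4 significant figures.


D = D0 * exp(-Qd / (R*T))
T = 1053.15 K
D = 3.5097e-04 * exp(-199e3 / (8.314 * 1053.15))
D = 4.73e-14 m^2/s


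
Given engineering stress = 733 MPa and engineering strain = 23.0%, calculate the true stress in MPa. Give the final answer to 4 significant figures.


sigma_true = sigma_eng * (1 + epsilon_eng)
sigma_true = 733 * (1 + 0.23)
sigma_true = 901.6 MPa


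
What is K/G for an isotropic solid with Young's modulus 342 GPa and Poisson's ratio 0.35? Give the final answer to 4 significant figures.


G = E / (2*(1+nu))
G = 342 / (2*(1+0.35)) = 126.667 GPa
K = E / (3*(1-2*nu))
K = 342 / (3*(1-2*0.35)) = 380 GPa
K/G = 380 / 126.667 = 3


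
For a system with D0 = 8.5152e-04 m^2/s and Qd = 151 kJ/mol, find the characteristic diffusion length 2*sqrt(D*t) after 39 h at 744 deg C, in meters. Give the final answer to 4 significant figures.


Step 1: D = D0 * exp(-Qd/(R*T))
T = 1017.15 K
D = 8.5152e-04 * exp(-151e3 / (8.314 * 1017.15)) = 1.49787e-11 m^2/s
Step 2: L = 2*sqrt(D*t)
t = 39 h = 140400 s
L = 2*sqrt(1.49787e-11 * 140400) = 2.9e-03 m


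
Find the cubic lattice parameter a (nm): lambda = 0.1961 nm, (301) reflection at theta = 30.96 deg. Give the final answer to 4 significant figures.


d = lambda / (2*sin(theta))
d = 0.1961 / (2*sin(30.96 deg))
d = 0.190596 nm
a = d * sqrt(h^2+k^2+l^2) = 0.190596 * sqrt(10)
a = 0.6027 nm


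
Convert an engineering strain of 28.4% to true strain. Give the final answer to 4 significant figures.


epsilon_true = ln(1 + epsilon_eng)
epsilon_true = ln(1 + 0.284)
epsilon_true = 0.25


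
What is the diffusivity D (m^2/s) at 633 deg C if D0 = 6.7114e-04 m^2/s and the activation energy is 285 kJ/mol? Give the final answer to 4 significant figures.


D = D0 * exp(-Qd / (R*T))
T = 906.15 K
D = 6.7114e-04 * exp(-285e3 / (8.314 * 906.15))
D = 2.498e-20 m^2/s


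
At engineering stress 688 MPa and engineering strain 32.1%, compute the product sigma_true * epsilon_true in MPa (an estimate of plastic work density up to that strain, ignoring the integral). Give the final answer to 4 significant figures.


sigma_true = sigma_eng * (1 + epsilon_eng)
sigma_true = 688 * (1 + 0.321) = 908.848 MPa
epsilon_true = ln(1 + epsilon_eng)
epsilon_true = ln(1 + 0.321) = 0.278389
sigma_true * epsilon_true = 908.848 * 0.278389 = 253 MPa


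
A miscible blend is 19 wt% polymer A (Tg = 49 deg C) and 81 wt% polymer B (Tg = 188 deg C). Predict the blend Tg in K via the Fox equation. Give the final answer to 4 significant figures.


1/Tg = w1/Tg1 + w2/Tg2 (in Kelvin)
Tg1 = 322.15 K, Tg2 = 461.15 K
1/Tg = 0.19/322.15 + 0.81/461.15
Tg = 426.2 K


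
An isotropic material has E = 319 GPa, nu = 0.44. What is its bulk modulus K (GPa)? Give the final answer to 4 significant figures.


K = E / (3*(1-2*nu))
K = 319 / (3*(1-2*0.44))
K = 886.1 GPa


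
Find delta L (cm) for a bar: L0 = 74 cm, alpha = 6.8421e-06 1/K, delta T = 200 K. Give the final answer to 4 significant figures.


dL = L0 * alpha * dT
dL = 74 * 6.8421e-06 * 200
dL = 0.1013 cm


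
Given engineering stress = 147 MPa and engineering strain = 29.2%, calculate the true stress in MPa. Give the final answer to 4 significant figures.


sigma_true = sigma_eng * (1 + epsilon_eng)
sigma_true = 147 * (1 + 0.292)
sigma_true = 189.9 MPa


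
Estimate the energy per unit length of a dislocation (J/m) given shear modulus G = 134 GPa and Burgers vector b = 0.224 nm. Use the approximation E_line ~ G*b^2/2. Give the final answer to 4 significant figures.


E = G*b^2/2
b = 0.224 nm = 2.24e-10 m
G = 134 GPa = 1.34e+11 Pa
E = 0.5 * 1.34e+11 * (2.24e-10)^2
E = 3.362e-09 J/m


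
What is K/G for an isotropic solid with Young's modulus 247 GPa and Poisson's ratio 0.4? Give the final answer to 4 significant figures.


G = E / (2*(1+nu))
G = 247 / (2*(1+0.4)) = 88.2143 GPa
K = E / (3*(1-2*nu))
K = 247 / (3*(1-2*0.4)) = 411.667 GPa
K/G = 411.667 / 88.2143 = 4.667


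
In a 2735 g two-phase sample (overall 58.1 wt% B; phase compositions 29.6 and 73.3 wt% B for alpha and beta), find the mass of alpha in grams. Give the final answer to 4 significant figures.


f_alpha = (C_beta - C0) / (C_beta - C_alpha)
f_alpha = (73.3 - 58.1) / (73.3 - 29.6) = 0.347826
m_alpha = f_alpha * m_total = 0.347826 * 2735 = 951.3 g


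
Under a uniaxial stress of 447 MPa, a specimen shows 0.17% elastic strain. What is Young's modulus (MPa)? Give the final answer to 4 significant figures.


E = sigma / epsilon
epsilon = 0.17% = 1.7e-03
E = 447 / 1.7e-03
E = 262900 MPa


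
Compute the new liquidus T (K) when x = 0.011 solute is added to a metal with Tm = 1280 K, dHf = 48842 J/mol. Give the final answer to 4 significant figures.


dT = R*Tm^2*x / dHf
dT = 8.314 * 1280^2 * 0.011 / 48842
dT = 3.06782 K
T_new = 1280 - 3.06782 = 1277 K


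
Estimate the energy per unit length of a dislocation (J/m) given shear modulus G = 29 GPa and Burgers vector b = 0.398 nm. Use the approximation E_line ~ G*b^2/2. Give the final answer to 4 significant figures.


E = G*b^2/2
b = 0.398 nm = 3.98e-10 m
G = 29 GPa = 2.9e+10 Pa
E = 0.5 * 2.9e+10 * (3.98e-10)^2
E = 2.297e-09 J/m


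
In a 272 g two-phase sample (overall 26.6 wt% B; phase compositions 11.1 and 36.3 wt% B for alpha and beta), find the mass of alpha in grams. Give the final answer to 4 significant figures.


f_alpha = (C_beta - C0) / (C_beta - C_alpha)
f_alpha = (36.3 - 26.6) / (36.3 - 11.1) = 0.384921
m_alpha = f_alpha * m_total = 0.384921 * 272 = 104.7 g


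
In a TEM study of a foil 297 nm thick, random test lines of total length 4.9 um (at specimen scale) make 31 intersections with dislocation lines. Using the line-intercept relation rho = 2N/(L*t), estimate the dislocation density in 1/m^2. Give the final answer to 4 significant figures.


rho = 2N / (L * t)
L = 4.9 um = 4.9e-06 m, t = 297 nm = 2.97e-07 m
rho = 2 * 31 / (4.9e-06 * 2.97e-07)
rho = 4.26e+13 1/m^2


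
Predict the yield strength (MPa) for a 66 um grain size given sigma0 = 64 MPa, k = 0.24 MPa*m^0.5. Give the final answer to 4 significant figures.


sigma_y = sigma0 + k / sqrt(d)
d = 66 um = 6.6e-05 m
sigma_y = 64 + 0.24 / sqrt(6.6e-05)
sigma_y = 93.54 MPa


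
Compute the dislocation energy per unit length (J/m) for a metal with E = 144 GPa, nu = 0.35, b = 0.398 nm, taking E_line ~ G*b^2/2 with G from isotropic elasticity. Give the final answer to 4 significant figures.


Step 1: G = E / (2*(1+nu))
G = 144 / (2*(1+0.35)) = 53.3333 GPa = 5.33333e+10 Pa
Step 2: E_line = G*b^2/2
b = 0.398 nm = 3.98e-10 m
E_line = 0.5 * 5.33333e+10 * (3.98e-10)^2 = 4.224e-09 J/m


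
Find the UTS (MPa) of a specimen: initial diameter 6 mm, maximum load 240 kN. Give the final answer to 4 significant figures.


A0 = pi*(d/2)^2 = pi*(6/2)^2 = 28.2743 mm^2
UTS = F_max / A0 = 240*1000 / 28.2743
UTS = 8488 MPa


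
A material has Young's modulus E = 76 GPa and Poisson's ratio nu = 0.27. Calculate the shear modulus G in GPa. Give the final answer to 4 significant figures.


G = E / (2*(1+nu))
G = 76 / (2*(1+0.27))
G = 29.92 GPa


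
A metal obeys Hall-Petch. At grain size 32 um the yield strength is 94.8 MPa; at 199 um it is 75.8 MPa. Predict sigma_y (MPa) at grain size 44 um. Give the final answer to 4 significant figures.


sigma_y = sigma0 + k / sqrt(d)
1/sqrt(d1) = 1/sqrt(3.2e-05) = 176.777;  1/sqrt(d2) = 70.8881
k = (sigma1 - sigma2) / (1/sqrt(d1) - 1/sqrt(d2)) = (94.8 - 75.8) / (176.777 - 70.8881) = 0.179434 MPa*m^0.5
sigma0 = sigma1 - k/sqrt(d1) = 94.8 - 0.179434*176.777 = 63.0803 MPa
sigma_y(d3) = 63.0803 + 0.179434 / sqrt(4.4e-05) = 90.13 MPa


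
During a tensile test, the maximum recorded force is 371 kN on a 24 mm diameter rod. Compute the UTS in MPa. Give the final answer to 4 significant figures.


A0 = pi*(d/2)^2 = pi*(24/2)^2 = 452.389 mm^2
UTS = F_max / A0 = 371*1000 / 452.389
UTS = 820.1 MPa


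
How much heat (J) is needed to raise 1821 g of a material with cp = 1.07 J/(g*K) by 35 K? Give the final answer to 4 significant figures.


Q = m * cp * dT
Q = 1821 * 1.07 * 35
Q = 68200 J


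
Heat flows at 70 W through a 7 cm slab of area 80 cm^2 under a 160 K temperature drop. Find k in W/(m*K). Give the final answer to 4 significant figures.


k = Q*L / (A*dT)
L = 0.07 m, A = 8e-03 m^2
k = 70 * 0.07 / (8e-03 * 160)
k = 3.828 W/(m*K)


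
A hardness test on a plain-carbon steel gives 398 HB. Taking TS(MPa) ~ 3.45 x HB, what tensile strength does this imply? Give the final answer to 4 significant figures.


TS (MPa) = 3.45 * HB
TS = 3.45 * 398
TS = 1373 MPa


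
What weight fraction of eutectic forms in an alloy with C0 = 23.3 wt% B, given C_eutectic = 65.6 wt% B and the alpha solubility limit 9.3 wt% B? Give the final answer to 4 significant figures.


f_primary = (C_e - C0) / (C_e - C_alpha_max)
f_primary = (65.6 - 23.3) / (65.6 - 9.3)
f_primary = 0.751332
f_eutectic = 1 - 0.751332 = 0.2487


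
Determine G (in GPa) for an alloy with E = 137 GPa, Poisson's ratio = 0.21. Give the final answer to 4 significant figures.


G = E / (2*(1+nu))
G = 137 / (2*(1+0.21))
G = 56.61 GPa


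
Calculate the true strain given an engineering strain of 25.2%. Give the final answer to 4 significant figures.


epsilon_true = ln(1 + epsilon_eng)
epsilon_true = ln(1 + 0.252)
epsilon_true = 0.2247


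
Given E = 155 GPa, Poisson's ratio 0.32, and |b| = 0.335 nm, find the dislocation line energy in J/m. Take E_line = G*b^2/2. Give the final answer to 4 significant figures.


Step 1: G = E / (2*(1+nu))
G = 155 / (2*(1+0.32)) = 58.7121 GPa = 5.87121e+10 Pa
Step 2: E_line = G*b^2/2
b = 0.335 nm = 3.35e-10 m
E_line = 0.5 * 5.87121e+10 * (3.35e-10)^2 = 3.294e-09 J/m


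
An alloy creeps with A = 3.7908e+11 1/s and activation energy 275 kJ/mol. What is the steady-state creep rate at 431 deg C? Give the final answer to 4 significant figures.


rate = A * exp(-Q / (R*T))
T = 431 + 273.15 = 704.15 K
rate = 3.7908e+11 * exp(-275e3 / (8.314 * 704.15))
rate = 1.507e-09 1/s
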